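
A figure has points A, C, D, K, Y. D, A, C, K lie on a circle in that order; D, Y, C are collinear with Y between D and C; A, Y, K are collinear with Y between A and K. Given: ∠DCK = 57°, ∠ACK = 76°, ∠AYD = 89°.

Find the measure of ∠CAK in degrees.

1. ∠CYK = 89°  [vertical angles at Y]
2. ∠AKC = 34°  [△CYK]
3. ∠CAK = 70°  [△ACK]

∠CAK = 70°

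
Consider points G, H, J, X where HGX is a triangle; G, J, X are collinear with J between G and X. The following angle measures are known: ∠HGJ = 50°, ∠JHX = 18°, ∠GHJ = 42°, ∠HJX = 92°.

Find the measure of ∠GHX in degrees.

1. ∠HGX = 50°  [J on ray GX]
2. ∠HXJ = 70°  [△HJX]
3. ∠GXH = 70°  [J on ray XG]
4. ∠GHX = 60°  [△HGX]

∠GHX = 60°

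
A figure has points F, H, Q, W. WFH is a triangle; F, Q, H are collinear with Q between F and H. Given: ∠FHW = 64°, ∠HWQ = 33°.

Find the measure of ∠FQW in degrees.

1. ∠QHW = 64°  [Q on ray HF]
2. ∠HQW = 83°  [△WQH]
3. ∠FQW = 97°  [linear pair at Q on FH]

∠FQW = 97°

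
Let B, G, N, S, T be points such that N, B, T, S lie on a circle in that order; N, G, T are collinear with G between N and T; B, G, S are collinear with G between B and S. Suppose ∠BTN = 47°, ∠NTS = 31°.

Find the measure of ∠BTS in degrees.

∠BTS = 78°

1. ∠BSN = 47°  [same arc NB]
2. ∠NBS = 31°  [same arc NS]
3. ∠BNS = 102°  [△NBS]
4. ∠BTS = 78°  [cyclic NBTS, opposite ∠N+∠T]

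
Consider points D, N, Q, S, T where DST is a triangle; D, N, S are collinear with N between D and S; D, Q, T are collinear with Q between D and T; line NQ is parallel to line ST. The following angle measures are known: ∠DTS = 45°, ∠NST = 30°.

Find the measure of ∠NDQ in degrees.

1. ∠DST = 30°  [N on ray SD]
2. ∠SDT = 105°  [△DST]
3. ∠NDQ = 105°  [N on DS, Q on DT]

∠NDQ = 105°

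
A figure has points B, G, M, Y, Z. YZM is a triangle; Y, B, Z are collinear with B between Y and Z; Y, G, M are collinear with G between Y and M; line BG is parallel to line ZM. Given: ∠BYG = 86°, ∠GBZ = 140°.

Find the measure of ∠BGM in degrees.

∠BGM = 126°

1. ∠GBY = 40°  [linear pair at B on YZ]
2. ∠BGY = 54°  [△YBG]
3. ∠BGM = 126°  [linear pair at G on YM]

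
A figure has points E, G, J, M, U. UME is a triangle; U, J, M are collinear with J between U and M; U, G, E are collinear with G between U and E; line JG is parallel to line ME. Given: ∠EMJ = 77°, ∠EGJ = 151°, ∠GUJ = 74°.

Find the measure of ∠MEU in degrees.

1. ∠EMU = 77°  [J on ray MU]
2. ∠EUM = 74°  [J on UM, G on UE]
3. ∠MEU = 29°  [△UME]

∠MEU = 29°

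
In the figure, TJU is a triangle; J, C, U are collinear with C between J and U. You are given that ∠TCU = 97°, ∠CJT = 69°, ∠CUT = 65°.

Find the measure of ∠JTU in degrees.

∠JTU = 46°

1. ∠TJU = 69°  [C on ray JU]
2. ∠JUT = 65°  [C on ray UJ]
3. ∠JTU = 46°  [△TJU]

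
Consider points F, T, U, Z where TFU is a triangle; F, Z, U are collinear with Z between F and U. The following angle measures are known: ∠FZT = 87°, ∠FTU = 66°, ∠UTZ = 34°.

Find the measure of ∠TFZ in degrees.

1. ∠TZU = 93°  [linear pair at Z on FU]
2. ∠TUZ = 53°  [△TZU]
3. ∠FUT = 53°  [Z on ray UF]
4. ∠TFU = 61°  [△TFU]
5. ∠TFZ = 61°  [Z on ray FU]

∠TFZ = 61°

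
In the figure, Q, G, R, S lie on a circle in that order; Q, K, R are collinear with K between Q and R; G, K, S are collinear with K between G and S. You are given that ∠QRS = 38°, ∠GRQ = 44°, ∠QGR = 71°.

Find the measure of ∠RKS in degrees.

∠RKS = 77°

1. ∠QGS = 38°  [same arc QS]
2. ∠GQR = 65°  [△QGR]
3. ∠GKQ = 77°  [△QKG]
4. ∠RKS = 77°  [vertical angles at K]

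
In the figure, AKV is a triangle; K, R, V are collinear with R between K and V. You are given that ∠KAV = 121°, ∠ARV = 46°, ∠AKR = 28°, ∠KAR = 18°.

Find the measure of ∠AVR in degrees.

∠AVR = 31°

1. ∠AKV = 28°  [R on ray KV]
2. ∠AVK = 31°  [△AKV]
3. ∠AVR = 31°  [R on ray VK]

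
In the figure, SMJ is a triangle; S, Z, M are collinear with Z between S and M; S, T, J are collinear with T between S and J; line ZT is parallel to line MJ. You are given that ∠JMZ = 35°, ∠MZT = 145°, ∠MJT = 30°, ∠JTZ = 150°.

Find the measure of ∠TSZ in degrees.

∠TSZ = 115°

1. ∠SZT = 35°  [linear pair at Z on SM]
2. ∠STZ = 30°  [linear pair at T on SJ]
3. ∠TSZ = 115°  [△SZT]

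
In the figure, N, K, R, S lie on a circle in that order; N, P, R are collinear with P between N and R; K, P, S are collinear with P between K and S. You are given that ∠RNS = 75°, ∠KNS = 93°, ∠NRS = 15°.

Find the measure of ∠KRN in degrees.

∠KRN = 72°

1. ∠RKS = 75°  [same arc RS]
2. ∠NSR = 90°  [△NRS]
3. ∠KRS = 87°  [cyclic NKRS, opposite ∠N+∠R]
4. ∠KSR = 18°  [△KRS]
5. ∠NKR = 90°  [cyclic NKRS, opposite ∠K+∠S]
6. ∠KNR = 18°  [same arc KR]
7. ∠KRN = 72°  [△NKR]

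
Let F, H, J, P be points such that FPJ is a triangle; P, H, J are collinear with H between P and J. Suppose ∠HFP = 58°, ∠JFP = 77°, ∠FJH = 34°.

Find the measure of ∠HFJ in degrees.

1. ∠FJP = 34°  [H on ray JP]
2. ∠FPJ = 69°  [△FPJ]
3. ∠FPH = 69°  [H on ray PJ]
4. ∠FHP = 53°  [△FPH]
5. ∠FHJ = 127°  [linear pair at H on PJ]
6. ∠HFJ = 19°  [△FHJ]

∠HFJ = 19°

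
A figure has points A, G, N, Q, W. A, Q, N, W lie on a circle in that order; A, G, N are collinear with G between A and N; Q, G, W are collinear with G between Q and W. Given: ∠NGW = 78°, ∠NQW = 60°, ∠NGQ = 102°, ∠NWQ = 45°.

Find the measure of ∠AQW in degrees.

1. ∠AGQ = 78°  [vertical angles at G]
2. ∠NAQ = 45°  [same arc QN]
3. ∠AQW = 57°  [△AGQ]

∠AQW = 57°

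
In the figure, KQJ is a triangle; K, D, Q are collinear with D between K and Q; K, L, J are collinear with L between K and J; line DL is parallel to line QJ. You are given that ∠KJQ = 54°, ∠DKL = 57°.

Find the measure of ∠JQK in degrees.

∠JQK = 69°

1. ∠DLK = 54°  [DL∥QJ, corresponding at L]
2. ∠KDL = 69°  [△KDL]
3. ∠JQK = 69°  [DL∥QJ, corresponding at D]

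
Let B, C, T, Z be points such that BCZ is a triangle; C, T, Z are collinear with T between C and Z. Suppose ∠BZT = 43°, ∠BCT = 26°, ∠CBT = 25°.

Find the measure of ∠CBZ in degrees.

1. ∠BZC = 43°  [T on ray ZC]
2. ∠BCZ = 26°  [T on ray CZ]
3. ∠CBZ = 111°  [△BCZ]

∠CBZ = 111°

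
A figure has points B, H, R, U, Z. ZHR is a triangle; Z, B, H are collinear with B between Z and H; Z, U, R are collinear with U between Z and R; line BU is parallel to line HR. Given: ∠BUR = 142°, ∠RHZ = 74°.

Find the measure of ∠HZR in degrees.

1. ∠BUZ = 38°  [linear pair at U on ZR]
2. ∠UBZ = 74°  [BU∥HR, corresponding at B]
3. ∠BZU = 68°  [△ZBU]
4. ∠HZR = 68°  [B on ZH, U on ZR]

∠HZR = 68°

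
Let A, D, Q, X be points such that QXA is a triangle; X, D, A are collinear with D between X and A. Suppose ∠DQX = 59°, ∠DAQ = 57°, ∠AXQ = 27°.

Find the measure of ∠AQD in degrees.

∠AQD = 37°

1. ∠DXQ = 27°  [D on ray XA]
2. ∠QDX = 94°  [△QXD]
3. ∠ADQ = 86°  [linear pair at D on XA]
4. ∠AQD = 37°  [△QDA]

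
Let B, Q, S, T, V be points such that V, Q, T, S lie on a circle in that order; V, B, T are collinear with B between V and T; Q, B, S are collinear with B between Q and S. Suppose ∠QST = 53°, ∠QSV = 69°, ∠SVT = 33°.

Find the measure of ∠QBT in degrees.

∠QBT = 78°

1. ∠QTV = 69°  [same arc VQ]
2. ∠SQT = 33°  [same arc TS]
3. ∠QBT = 78°  [△QBT]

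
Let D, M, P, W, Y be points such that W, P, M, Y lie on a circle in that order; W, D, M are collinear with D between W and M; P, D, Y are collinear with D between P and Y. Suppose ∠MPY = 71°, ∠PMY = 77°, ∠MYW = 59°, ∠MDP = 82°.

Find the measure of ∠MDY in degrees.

∠MDY = 98°

1. ∠MWY = 71°  [same arc MY]
2. ∠MYP = 32°  [△PMY]
3. ∠WMY = 50°  [△WMY]
4. ∠MDY = 98°  [△MDY]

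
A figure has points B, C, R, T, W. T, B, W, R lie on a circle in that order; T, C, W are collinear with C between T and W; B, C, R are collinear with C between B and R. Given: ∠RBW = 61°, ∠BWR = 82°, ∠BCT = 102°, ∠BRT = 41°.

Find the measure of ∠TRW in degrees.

∠TRW = 78°

1. ∠RTW = 61°  [same arc WR]
2. ∠BRW = 37°  [△BWR]
3. ∠RCW = 102°  [vertical angles at C]
4. ∠RWT = 41°  [△WCR]
5. ∠TRW = 78°  [△TWR]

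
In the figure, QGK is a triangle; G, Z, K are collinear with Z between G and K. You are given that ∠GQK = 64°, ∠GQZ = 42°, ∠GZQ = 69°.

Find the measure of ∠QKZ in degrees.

1. ∠QGZ = 69°  [△QGZ]
2. ∠KGQ = 69°  [Z on ray GK]
3. ∠GKQ = 47°  [△QGK]
4. ∠QKZ = 47°  [Z on ray KG]

∠QKZ = 47°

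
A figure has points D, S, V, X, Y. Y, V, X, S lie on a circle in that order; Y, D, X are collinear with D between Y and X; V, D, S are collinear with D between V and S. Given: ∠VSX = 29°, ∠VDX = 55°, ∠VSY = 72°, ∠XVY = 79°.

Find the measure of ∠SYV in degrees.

1. ∠VYX = 29°  [same arc VX]
2. ∠VDY = 125°  [linear pair at D on YX]
3. ∠SVY = 26°  [△YDV]
4. ∠SYV = 82°  [△YVS]

∠SYV = 82°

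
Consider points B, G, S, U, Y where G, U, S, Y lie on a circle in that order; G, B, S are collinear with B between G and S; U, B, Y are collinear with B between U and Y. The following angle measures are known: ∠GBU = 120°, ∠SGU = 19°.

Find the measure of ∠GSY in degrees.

1. ∠SBY = 120°  [vertical angles at B]
2. ∠SYU = 19°  [same arc US]
3. ∠GSY = 41°  [△SBY]

∠GSY = 41°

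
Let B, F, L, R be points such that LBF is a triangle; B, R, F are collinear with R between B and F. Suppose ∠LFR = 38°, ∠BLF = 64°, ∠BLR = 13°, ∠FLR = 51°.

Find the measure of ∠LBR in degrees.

∠LBR = 78°

1. ∠BFL = 38°  [R on ray FB]
2. ∠FBL = 78°  [△LBF]
3. ∠LBR = 78°  [R on ray BF]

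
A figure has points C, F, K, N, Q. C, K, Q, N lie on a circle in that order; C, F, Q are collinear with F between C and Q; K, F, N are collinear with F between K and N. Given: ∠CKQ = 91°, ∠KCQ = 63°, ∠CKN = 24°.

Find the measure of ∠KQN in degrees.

∠KQN = 50°

1. ∠CNQ = 89°  [cyclic CKQN, opposite ∠K+∠N]
2. ∠KNQ = 63°  [same arc KQ]
3. ∠CQN = 24°  [same arc CN]
4. ∠NCQ = 67°  [△CQN]
5. ∠NKQ = 67°  [same arc QN]
6. ∠KQN = 50°  [△KQN]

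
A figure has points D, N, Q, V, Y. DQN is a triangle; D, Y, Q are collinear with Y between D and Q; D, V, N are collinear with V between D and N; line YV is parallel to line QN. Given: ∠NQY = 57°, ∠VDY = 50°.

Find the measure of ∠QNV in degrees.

1. ∠DQN = 57°  [Y on ray QD]
2. ∠NDQ = 50°  [Y on DQ, V on DN]
3. ∠DNQ = 73°  [△DQN]
4. ∠QNV = 73°  [V on ray ND]

∠QNV = 73°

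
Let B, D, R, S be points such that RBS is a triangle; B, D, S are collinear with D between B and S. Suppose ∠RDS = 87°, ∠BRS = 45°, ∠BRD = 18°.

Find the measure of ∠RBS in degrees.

1. ∠BDR = 93°  [linear pair at D on BS]
2. ∠DBR = 69°  [△RBD]
3. ∠RBS = 69°  [D on ray BS]

∠RBS = 69°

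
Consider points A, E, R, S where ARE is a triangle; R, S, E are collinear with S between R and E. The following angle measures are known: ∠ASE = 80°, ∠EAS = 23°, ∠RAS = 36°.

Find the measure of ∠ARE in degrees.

1. ∠ASR = 100°  [linear pair at S on RE]
2. ∠ARS = 44°  [△ARS]
3. ∠ARE = 44°  [S on ray RE]

∠ARE = 44°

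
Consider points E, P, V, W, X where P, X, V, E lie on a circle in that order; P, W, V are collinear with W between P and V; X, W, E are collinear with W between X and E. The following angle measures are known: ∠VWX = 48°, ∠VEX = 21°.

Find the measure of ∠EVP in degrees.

1. ∠EWP = 48°  [vertical angles at W]
2. ∠EWV = 132°  [linear pair at W on PV]
3. ∠EVP = 27°  [△VWE]

∠EVP = 27°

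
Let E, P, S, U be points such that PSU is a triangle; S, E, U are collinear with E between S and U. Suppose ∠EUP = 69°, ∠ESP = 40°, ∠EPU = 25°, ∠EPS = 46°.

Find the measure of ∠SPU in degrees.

∠SPU = 71°

1. ∠PUS = 69°  [E on ray US]
2. ∠PSU = 40°  [E on ray SU]
3. ∠SPU = 71°  [△PSU]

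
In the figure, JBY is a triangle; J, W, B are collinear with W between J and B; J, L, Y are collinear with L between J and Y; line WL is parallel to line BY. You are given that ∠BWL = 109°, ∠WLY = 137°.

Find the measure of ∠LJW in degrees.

1. ∠JWL = 71°  [linear pair at W on JB]
2. ∠JLW = 43°  [linear pair at L on JY]
3. ∠LJW = 66°  [△JWL]

∠LJW = 66°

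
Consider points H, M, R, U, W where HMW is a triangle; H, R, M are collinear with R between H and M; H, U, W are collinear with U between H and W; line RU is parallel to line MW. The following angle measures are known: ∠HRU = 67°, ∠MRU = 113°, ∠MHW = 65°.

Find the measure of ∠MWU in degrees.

1. ∠HMW = 67°  [RU∥MW, corresponding at R]
2. ∠HWM = 48°  [△HMW]
3. ∠MWU = 48°  [U on ray WH]

∠MWU = 48°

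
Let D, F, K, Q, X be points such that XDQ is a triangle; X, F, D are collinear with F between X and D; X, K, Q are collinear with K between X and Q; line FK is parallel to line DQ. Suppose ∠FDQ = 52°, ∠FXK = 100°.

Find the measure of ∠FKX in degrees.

∠FKX = 28°

1. ∠QDX = 52°  [F on ray DX]
2. ∠DXQ = 100°  [F on XD, K on XQ]
3. ∠DQX = 28°  [△XDQ]
4. ∠FKX = 28°  [FK∥DQ, corresponding at K]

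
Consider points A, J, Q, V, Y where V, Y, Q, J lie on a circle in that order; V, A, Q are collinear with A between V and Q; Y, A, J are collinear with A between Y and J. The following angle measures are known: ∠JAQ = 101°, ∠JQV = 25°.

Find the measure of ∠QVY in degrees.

1. ∠VAY = 101°  [vertical angles at A]
2. ∠JYV = 25°  [same arc VJ]
3. ∠QVY = 54°  [△VAY]

∠QVY = 54°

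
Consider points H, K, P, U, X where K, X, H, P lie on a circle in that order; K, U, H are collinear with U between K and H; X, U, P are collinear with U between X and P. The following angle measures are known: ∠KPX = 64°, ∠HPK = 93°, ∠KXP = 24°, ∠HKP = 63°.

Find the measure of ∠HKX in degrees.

∠HKX = 29°

1. ∠KHX = 64°  [same arc KX]
2. ∠HXK = 87°  [cyclic KXHP, opposite ∠X+∠P]
3. ∠HKX = 29°  [△KXH]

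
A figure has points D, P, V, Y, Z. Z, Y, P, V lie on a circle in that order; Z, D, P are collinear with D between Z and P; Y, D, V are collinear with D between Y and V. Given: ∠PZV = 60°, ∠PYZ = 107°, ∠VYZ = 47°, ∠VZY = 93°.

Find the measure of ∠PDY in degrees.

1. ∠PYV = 60°  [same arc PV]
2. ∠YVZ = 40°  [△ZYV]
3. ∠YPZ = 40°  [same arc ZY]
4. ∠PDY = 80°  [△YDP]

∠PDY = 80°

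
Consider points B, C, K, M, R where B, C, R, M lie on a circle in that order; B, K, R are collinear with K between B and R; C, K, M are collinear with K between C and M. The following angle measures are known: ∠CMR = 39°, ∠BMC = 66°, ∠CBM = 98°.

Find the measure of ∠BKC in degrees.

∠BKC = 125°

1. ∠CBR = 39°  [same arc CR]
2. ∠BCM = 16°  [△BCM]
3. ∠BKC = 125°  [△BKC]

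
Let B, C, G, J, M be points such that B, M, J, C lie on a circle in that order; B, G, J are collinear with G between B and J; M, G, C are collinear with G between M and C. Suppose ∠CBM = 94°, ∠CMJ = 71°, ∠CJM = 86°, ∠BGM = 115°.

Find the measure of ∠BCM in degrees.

1. ∠CBJ = 71°  [same arc JC]
2. ∠CGJ = 115°  [vertical angles at G]
3. ∠BGC = 65°  [linear pair at G on BJ]
4. ∠BCM = 44°  [△BGC]

∠BCM = 44°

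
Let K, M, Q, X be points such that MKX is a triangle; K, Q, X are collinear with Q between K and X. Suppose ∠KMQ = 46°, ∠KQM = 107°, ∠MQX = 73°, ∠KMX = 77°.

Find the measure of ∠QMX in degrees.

1. ∠MKQ = 27°  [△MKQ]
2. ∠MKX = 27°  [Q on ray KX]
3. ∠KXM = 76°  [△MKX]
4. ∠MXQ = 76°  [Q on ray XK]
5. ∠QMX = 31°  [△MQX]

∠QMX = 31°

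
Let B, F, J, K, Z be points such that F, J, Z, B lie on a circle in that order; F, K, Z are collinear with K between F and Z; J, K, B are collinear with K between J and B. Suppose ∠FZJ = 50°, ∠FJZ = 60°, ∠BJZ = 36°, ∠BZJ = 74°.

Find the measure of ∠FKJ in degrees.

1. ∠FBJ = 50°  [same arc FJ]
2. ∠JFZ = 70°  [△FJZ]
3. ∠BFJ = 106°  [cyclic FJZB, opposite ∠F+∠Z]
4. ∠BJF = 24°  [△FJB]
5. ∠FKJ = 86°  [△FKJ]

∠FKJ = 86°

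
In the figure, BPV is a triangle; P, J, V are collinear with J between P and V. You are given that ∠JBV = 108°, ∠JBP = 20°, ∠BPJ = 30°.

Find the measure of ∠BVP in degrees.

1. ∠BJP = 130°  [△BPJ]
2. ∠BJV = 50°  [linear pair at J on PV]
3. ∠BVJ = 22°  [△BJV]
4. ∠BVP = 22°  [J on ray VP]

∠BVP = 22°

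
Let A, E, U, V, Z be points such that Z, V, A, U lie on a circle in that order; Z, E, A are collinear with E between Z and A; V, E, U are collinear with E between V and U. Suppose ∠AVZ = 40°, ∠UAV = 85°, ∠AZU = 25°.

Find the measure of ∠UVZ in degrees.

∠UVZ = 15°

1. ∠AUZ = 140°  [cyclic ZVAU, opposite ∠V+∠U]
2. ∠UAZ = 15°  [△ZAU]
3. ∠UVZ = 15°  [same arc ZU]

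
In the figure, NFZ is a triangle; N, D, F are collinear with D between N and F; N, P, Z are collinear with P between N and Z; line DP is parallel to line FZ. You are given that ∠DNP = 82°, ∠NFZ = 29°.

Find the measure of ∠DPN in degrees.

1. ∠FNZ = 82°  [D on NF, P on NZ]
2. ∠FZN = 69°  [△NFZ]
3. ∠DPN = 69°  [DP∥FZ, corresponding at P]

∠DPN = 69°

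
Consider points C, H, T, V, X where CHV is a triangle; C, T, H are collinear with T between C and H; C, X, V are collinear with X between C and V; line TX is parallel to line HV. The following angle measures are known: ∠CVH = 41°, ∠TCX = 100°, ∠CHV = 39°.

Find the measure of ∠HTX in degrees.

1. ∠CXT = 41°  [TX∥HV, corresponding at X]
2. ∠CTX = 39°  [△CTX]
3. ∠HTX = 141°  [linear pair at T on CH]

∠HTX = 141°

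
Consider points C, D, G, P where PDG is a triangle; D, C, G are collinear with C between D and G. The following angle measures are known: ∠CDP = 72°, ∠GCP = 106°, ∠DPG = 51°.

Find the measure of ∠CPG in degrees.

∠CPG = 17°

1. ∠GDP = 72°  [C on ray DG]
2. ∠DGP = 57°  [△PDG]
3. ∠CGP = 57°  [C on ray GD]
4. ∠CPG = 17°  [△PCG]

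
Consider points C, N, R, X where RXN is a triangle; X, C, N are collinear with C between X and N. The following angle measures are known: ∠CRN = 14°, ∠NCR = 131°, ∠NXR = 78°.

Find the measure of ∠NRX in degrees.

∠NRX = 67°

1. ∠CNR = 35°  [△RCN]
2. ∠RNX = 35°  [C on ray NX]
3. ∠NRX = 67°  [△RXN]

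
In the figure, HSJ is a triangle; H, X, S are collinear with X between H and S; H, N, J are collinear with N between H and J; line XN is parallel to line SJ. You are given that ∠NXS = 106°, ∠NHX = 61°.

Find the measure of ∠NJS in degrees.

∠NJS = 45°

1. ∠HXN = 74°  [linear pair at X on HS]
2. ∠HNX = 45°  [△HXN]
3. ∠JNX = 135°  [linear pair at N on HJ]
4. ∠NJS = 45°  [XN∥SJ, co-interior at J–N]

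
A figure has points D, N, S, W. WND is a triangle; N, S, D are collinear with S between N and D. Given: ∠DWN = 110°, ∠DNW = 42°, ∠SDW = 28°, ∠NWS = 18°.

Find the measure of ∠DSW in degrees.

∠DSW = 60°

1. ∠SNW = 42°  [S on ray ND]
2. ∠NSW = 120°  [△WNS]
3. ∠DSW = 60°  [linear pair at S on ND]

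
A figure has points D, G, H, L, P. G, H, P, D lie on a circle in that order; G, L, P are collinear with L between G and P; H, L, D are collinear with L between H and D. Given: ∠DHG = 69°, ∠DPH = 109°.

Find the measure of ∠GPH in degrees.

∠GPH = 40°

1. ∠DGH = 71°  [cyclic GHPD, opposite ∠G+∠P]
2. ∠GDH = 40°  [△GHD]
3. ∠GPH = 40°  [same arc GH]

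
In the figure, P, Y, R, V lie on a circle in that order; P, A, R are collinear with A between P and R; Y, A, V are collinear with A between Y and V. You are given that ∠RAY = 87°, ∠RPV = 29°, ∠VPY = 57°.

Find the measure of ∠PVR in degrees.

∠PVR = 92°

1. ∠PAV = 87°  [vertical angles at A]
2. ∠PVY = 64°  [△PAV]
3. ∠PYV = 59°  [△PYV]
4. ∠PRV = 59°  [same arc PV]
5. ∠PVR = 92°  [△PRV]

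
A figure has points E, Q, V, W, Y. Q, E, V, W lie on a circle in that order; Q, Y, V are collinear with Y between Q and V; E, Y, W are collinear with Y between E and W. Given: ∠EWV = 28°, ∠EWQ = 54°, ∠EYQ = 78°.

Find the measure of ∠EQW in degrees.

∠EQW = 52°

1. ∠EQV = 28°  [same arc EV]
2. ∠QEW = 74°  [△QYE]
3. ∠EQW = 52°  [△QEW]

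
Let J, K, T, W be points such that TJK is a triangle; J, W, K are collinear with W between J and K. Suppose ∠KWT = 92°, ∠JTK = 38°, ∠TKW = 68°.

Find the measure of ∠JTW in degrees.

∠JTW = 18°

1. ∠JWT = 88°  [linear pair at W on JK]
2. ∠JKT = 68°  [W on ray KJ]
3. ∠KJT = 74°  [△TJK]
4. ∠TJW = 74°  [W on ray JK]
5. ∠JTW = 18°  [△TJW]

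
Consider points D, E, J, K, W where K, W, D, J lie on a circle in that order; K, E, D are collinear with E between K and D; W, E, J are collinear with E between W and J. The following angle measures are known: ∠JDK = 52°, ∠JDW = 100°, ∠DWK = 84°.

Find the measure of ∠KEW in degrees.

1. ∠JWK = 52°  [same arc KJ]
2. ∠JKW = 80°  [cyclic KWDJ, opposite ∠K+∠D]
3. ∠KJW = 48°  [△KWJ]
4. ∠KDW = 48°  [same arc KW]
5. ∠DKW = 48°  [△KWD]
6. ∠KEW = 80°  [△KEW]

∠KEW = 80°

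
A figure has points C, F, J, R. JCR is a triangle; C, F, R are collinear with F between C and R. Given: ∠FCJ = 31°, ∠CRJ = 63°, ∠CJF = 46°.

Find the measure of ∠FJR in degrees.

1. ∠CFJ = 103°  [△JCF]
2. ∠FRJ = 63°  [F on ray RC]
3. ∠JFR = 77°  [linear pair at F on CR]
4. ∠FJR = 40°  [△JFR]

∠FJR = 40°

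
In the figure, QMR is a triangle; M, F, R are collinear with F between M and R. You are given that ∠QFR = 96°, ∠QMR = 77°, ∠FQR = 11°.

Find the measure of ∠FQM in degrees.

∠FQM = 19°

1. ∠MFQ = 84°  [linear pair at F on MR]
2. ∠FMQ = 77°  [F on ray MR]
3. ∠FQM = 19°  [△QMF]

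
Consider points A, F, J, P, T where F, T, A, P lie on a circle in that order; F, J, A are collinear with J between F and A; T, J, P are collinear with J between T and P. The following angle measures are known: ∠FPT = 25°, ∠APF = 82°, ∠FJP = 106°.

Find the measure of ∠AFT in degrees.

∠AFT = 57°

1. ∠FAT = 25°  [same arc FT]
2. ∠ATF = 98°  [cyclic FTAP, opposite ∠T+∠P]
3. ∠AFT = 57°  [△FTA]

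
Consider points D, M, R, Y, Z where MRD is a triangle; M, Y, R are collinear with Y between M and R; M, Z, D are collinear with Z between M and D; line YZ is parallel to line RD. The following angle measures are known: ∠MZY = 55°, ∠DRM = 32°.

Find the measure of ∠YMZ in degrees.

∠YMZ = 93°

1. ∠MDR = 55°  [YZ∥RD, corresponding at Z]
2. ∠DMR = 93°  [△MRD]
3. ∠YMZ = 93°  [Y on MR, Z on MD]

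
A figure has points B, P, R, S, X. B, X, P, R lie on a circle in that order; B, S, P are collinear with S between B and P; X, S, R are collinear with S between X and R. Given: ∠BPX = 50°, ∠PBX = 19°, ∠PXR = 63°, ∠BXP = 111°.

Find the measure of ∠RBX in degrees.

∠RBX = 82°

1. ∠PRX = 19°  [same arc XP]
2. ∠RPX = 98°  [△XPR]
3. ∠RBX = 82°  [cyclic BXPR, opposite ∠B+∠P]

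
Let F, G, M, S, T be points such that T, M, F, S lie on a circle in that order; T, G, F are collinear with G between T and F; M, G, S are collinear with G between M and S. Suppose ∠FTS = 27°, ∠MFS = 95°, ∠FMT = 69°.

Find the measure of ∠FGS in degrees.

∠FGS = 80°

1. ∠FMS = 27°  [same arc FS]
2. ∠FSM = 58°  [△MFS]
3. ∠FST = 111°  [cyclic TMFS, opposite ∠M+∠S]
4. ∠SFT = 42°  [△TFS]
5. ∠FGS = 80°  [△FGS]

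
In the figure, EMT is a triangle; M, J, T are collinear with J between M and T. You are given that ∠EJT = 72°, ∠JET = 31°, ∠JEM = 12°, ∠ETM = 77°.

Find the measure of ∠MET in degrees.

∠MET = 43°

1. ∠EJM = 108°  [linear pair at J on MT]
2. ∠EMJ = 60°  [△EMJ]
3. ∠EMT = 60°  [J on ray MT]
4. ∠MET = 43°  [△EMT]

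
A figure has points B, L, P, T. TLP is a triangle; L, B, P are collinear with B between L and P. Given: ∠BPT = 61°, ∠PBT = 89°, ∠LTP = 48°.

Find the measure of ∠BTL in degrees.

1. ∠LPT = 61°  [B on ray PL]
2. ∠LBT = 91°  [linear pair at B on LP]
3. ∠PLT = 71°  [△TLP]
4. ∠BLT = 71°  [B on ray LP]
5. ∠BTL = 18°  [△TLB]

∠BTL = 18°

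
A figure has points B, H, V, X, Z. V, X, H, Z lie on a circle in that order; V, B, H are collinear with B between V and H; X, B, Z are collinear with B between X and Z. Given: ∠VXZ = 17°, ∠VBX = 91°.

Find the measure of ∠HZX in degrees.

∠HZX = 72°

1. ∠VHZ = 17°  [same arc VZ]
2. ∠HBZ = 91°  [vertical angles at B]
3. ∠HZX = 72°  [△HBZ]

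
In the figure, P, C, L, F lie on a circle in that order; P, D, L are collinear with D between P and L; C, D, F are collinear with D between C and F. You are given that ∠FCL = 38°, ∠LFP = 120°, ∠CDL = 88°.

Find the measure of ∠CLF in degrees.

∠CLF = 76°

1. ∠FPL = 38°  [same arc LF]
2. ∠FLP = 22°  [△PLF]
3. ∠FDP = 88°  [vertical angles at D]
4. ∠CFP = 54°  [△PDF]
5. ∠FCP = 22°  [same arc PF]
6. ∠CPF = 104°  [△PCF]
7. ∠CLF = 76°  [cyclic PCLF, opposite ∠P+∠L]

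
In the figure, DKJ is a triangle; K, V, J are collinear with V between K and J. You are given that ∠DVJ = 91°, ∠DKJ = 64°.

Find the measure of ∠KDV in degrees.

1. ∠DVK = 89°  [linear pair at V on KJ]
2. ∠DKV = 64°  [V on ray KJ]
3. ∠KDV = 27°  [△DKV]

∠KDV = 27°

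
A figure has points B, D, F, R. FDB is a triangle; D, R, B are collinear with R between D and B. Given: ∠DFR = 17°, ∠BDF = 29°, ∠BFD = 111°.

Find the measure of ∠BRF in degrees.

1. ∠FDR = 29°  [R on ray DB]
2. ∠DRF = 134°  [△FDR]
3. ∠BRF = 46°  [linear pair at R on DB]

∠BRF = 46°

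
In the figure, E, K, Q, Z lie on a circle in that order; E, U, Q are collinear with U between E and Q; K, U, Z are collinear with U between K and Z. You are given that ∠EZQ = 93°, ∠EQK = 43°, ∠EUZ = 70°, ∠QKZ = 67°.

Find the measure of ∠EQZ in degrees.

∠EQZ = 20°

1. ∠EKQ = 87°  [cyclic EKQZ, opposite ∠K+∠Z]
2. ∠KEQ = 50°  [△EKQ]
3. ∠QUZ = 110°  [linear pair at U on EQ]
4. ∠KZQ = 50°  [same arc KQ]
5. ∠EQZ = 20°  [△QUZ]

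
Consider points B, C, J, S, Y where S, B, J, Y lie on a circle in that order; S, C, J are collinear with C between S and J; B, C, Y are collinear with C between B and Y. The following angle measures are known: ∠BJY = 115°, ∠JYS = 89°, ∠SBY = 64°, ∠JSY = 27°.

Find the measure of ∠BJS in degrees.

∠BJS = 51°

1. ∠BSY = 65°  [cyclic SBJY, opposite ∠S+∠J]
2. ∠BYS = 51°  [△SBY]
3. ∠BJS = 51°  [same arc SB]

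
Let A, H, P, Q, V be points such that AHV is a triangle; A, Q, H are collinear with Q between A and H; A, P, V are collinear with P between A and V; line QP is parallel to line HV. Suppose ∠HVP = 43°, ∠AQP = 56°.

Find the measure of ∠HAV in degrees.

1. ∠AVH = 43°  [P on ray VA]
2. ∠AHV = 56°  [QP∥HV, corresponding at Q]
3. ∠HAV = 81°  [△AHV]

∠HAV = 81°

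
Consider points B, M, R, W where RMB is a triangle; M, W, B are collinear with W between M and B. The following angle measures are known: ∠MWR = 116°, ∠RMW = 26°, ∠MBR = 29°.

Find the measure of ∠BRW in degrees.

∠BRW = 87°

1. ∠BWR = 64°  [linear pair at W on MB]
2. ∠RBW = 29°  [W on ray BM]
3. ∠BRW = 87°  [△RWB]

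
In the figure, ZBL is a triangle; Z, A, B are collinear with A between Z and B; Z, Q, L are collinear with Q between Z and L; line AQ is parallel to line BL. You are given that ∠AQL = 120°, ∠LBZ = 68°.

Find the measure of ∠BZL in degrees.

∠BZL = 52°

1. ∠AQZ = 60°  [linear pair at Q on ZL]
2. ∠QAZ = 68°  [AQ∥BL, corresponding at A]
3. ∠AZQ = 52°  [△ZAQ]
4. ∠BZL = 52°  [A on ZB, Q on ZL]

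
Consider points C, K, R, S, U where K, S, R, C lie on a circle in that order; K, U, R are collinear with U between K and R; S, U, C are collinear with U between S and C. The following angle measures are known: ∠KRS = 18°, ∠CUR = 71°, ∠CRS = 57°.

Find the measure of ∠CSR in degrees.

1. ∠KCS = 18°  [same arc KS]
2. ∠CUK = 109°  [linear pair at U on KR]
3. ∠CKR = 53°  [△KUC]
4. ∠CSR = 53°  [same arc RC]

∠CSR = 53°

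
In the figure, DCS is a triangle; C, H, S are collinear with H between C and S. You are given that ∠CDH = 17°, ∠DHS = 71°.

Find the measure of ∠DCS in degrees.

1. ∠CHD = 109°  [linear pair at H on CS]
2. ∠DCH = 54°  [△DCH]
3. ∠DCS = 54°  [H on ray CS]

∠DCS = 54°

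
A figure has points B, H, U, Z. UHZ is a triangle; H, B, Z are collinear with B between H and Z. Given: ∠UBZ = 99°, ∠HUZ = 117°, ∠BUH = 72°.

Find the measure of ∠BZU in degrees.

1. ∠HBU = 81°  [linear pair at B on HZ]
2. ∠BHU = 27°  [△UHB]
3. ∠UHZ = 27°  [B on ray HZ]
4. ∠HZU = 36°  [△UHZ]
5. ∠BZU = 36°  [B on ray ZH]

∠BZU = 36°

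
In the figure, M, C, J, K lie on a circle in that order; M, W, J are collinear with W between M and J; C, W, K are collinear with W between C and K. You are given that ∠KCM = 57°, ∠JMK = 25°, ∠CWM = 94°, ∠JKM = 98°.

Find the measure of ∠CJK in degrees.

1. ∠KJM = 57°  [same arc MK]
2. ∠JCK = 25°  [same arc JK]
3. ∠JWK = 94°  [vertical angles at W]
4. ∠CKJ = 29°  [△JWK]
5. ∠CJK = 126°  [△CJK]

∠CJK = 126°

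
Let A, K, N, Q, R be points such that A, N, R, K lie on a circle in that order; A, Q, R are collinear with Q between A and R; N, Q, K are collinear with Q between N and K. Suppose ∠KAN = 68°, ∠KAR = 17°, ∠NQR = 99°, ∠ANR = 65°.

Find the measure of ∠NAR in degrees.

∠NAR = 51°

1. ∠KNR = 17°  [same arc RK]
2. ∠ARN = 64°  [△NQR]
3. ∠NAR = 51°  [△ANR]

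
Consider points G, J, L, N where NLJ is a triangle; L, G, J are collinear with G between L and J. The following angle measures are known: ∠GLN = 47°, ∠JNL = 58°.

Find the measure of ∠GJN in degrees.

1. ∠JLN = 47°  [G on ray LJ]
2. ∠LJN = 75°  [△NLJ]
3. ∠GJN = 75°  [G on ray JL]

∠GJN = 75°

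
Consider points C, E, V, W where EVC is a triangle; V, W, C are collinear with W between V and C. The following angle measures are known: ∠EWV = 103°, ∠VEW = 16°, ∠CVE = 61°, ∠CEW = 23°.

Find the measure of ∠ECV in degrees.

1. ∠CWE = 77°  [linear pair at W on VC]
2. ∠ECW = 80°  [△EWC]
3. ∠ECV = 80°  [W on ray CV]

∠ECV = 80°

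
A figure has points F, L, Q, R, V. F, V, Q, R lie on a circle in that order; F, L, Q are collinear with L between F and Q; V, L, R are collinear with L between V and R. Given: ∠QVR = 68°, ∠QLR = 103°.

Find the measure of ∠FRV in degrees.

∠FRV = 35°

1. ∠QFR = 68°  [same arc QR]
2. ∠FLR = 77°  [linear pair at L on FQ]
3. ∠FRV = 35°  [△FLR]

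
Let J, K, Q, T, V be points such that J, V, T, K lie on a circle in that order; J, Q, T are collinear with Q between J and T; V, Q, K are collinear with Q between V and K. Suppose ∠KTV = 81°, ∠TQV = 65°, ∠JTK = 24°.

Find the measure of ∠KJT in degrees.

1. ∠KJV = 99°  [cyclic JVTK, opposite ∠J+∠T]
2. ∠JQK = 65°  [vertical angles at Q]
3. ∠JVK = 24°  [same arc JK]
4. ∠JKV = 57°  [△JVK]
5. ∠KJT = 58°  [△JQK]

∠KJT = 58°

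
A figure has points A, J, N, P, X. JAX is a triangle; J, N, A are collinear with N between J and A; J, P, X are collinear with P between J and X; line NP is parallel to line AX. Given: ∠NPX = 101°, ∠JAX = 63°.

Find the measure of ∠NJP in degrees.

1. ∠JPN = 79°  [linear pair at P on JX]
2. ∠JNP = 63°  [NP∥AX, corresponding at N]
3. ∠NJP = 38°  [△JNP]

∠NJP = 38°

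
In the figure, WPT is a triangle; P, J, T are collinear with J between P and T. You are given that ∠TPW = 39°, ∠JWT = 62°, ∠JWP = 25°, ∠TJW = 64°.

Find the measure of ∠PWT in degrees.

1. ∠JTW = 54°  [△WJT]
2. ∠PTW = 54°  [J on ray TP]
3. ∠PWT = 87°  [△WPT]

∠PWT = 87°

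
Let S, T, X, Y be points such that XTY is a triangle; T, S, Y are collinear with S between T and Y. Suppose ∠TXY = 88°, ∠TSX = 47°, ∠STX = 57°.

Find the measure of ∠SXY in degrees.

∠SXY = 12°

1. ∠XSY = 133°  [linear pair at S on TY]
2. ∠XTY = 57°  [S on ray TY]
3. ∠TYX = 35°  [△XTY]
4. ∠SYX = 35°  [S on ray YT]
5. ∠SXY = 12°  [△XSY]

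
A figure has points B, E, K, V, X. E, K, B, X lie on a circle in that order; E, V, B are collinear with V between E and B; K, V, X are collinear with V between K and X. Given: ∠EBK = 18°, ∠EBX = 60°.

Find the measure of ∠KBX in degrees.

1. ∠EXK = 18°  [same arc EK]
2. ∠EKX = 60°  [same arc EX]
3. ∠KEX = 102°  [△EKX]
4. ∠KBX = 78°  [cyclic EKBX, opposite ∠E+∠B]

∠KBX = 78°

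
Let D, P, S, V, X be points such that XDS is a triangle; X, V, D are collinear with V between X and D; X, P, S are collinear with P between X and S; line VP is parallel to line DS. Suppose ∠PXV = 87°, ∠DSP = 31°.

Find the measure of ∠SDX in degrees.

∠SDX = 62°

1. ∠DXS = 87°  [V on XD, P on XS]
2. ∠DSX = 31°  [P on ray SX]
3. ∠SDX = 62°  [△XDS]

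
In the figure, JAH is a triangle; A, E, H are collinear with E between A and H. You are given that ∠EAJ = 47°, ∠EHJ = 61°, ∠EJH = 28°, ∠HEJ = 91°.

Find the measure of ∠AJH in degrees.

1. ∠HAJ = 47°  [E on ray AH]
2. ∠AHJ = 61°  [E on ray HA]
3. ∠AJH = 72°  [△JAH]

∠AJH = 72°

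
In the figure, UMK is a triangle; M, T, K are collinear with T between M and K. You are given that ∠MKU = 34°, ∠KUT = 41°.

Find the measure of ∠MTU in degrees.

∠MTU = 75°

1. ∠TKU = 34°  [T on ray KM]
2. ∠KTU = 105°  [△UTK]
3. ∠MTU = 75°  [linear pair at T on MK]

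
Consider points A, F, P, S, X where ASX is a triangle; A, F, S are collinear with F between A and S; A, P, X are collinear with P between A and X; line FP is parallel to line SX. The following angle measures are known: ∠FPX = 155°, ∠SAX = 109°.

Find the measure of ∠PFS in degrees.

∠PFS = 134°

1. ∠APF = 25°  [linear pair at P on AX]
2. ∠FAP = 109°  [F on AS, P on AX]
3. ∠AFP = 46°  [△AFP]
4. ∠PFS = 134°  [linear pair at F on AS]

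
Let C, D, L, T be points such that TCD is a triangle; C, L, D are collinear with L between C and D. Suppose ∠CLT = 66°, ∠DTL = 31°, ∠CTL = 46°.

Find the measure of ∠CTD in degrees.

∠CTD = 77°

1. ∠LCT = 68°  [△TCL]
2. ∠DLT = 114°  [linear pair at L on CD]
3. ∠LDT = 35°  [△TLD]
4. ∠DCT = 68°  [L on ray CD]
5. ∠CDT = 35°  [L on ray DC]
6. ∠CTD = 77°  [△TCD]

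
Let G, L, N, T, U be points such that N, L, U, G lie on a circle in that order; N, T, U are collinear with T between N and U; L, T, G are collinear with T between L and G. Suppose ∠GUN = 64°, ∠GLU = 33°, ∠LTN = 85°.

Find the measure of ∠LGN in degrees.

1. ∠GNU = 33°  [same arc UG]
2. ∠GTU = 85°  [vertical angles at T]
3. ∠GTN = 95°  [linear pair at T on NU]
4. ∠LGN = 52°  [△NTG]

∠LGN = 52°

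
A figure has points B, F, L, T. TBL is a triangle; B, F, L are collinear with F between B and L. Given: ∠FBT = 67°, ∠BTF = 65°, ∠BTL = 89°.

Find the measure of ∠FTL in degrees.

1. ∠BFT = 48°  [△TBF]
2. ∠LBT = 67°  [F on ray BL]
3. ∠BLT = 24°  [△TBL]
4. ∠LFT = 132°  [linear pair at F on BL]
5. ∠FLT = 24°  [F on ray LB]
6. ∠FTL = 24°  [△TFL]

∠FTL = 24°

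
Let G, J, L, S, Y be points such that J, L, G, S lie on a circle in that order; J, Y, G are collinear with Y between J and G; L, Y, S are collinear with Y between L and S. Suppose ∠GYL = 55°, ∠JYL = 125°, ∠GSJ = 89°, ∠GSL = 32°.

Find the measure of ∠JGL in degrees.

∠JGL = 57°

1. ∠GLJ = 91°  [cyclic JLGS, opposite ∠L+∠S]
2. ∠GJL = 32°  [same arc LG]
3. ∠JGL = 57°  [△JLG]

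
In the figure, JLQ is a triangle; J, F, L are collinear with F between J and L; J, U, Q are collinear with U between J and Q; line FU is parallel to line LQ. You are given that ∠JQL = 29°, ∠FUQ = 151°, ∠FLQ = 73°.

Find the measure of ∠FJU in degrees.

1. ∠JLQ = 73°  [F on ray LJ]
2. ∠LJQ = 78°  [△JLQ]
3. ∠FJU = 78°  [F on JL, U on JQ]

∠FJU = 78°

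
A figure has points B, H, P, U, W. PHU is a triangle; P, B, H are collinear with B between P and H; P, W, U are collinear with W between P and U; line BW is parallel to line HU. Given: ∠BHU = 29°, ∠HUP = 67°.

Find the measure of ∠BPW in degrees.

∠BPW = 84°

1. ∠PHU = 29°  [B on ray HP]
2. ∠HPU = 84°  [△PHU]
3. ∠BPW = 84°  [B on PH, W on PU]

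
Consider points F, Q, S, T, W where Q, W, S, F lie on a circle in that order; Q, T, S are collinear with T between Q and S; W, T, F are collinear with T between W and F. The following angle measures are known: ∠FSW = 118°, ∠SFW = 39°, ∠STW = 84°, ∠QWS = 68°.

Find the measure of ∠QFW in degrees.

1. ∠FWS = 23°  [△WSF]
2. ∠FTQ = 84°  [vertical angles at T]
3. ∠FQS = 23°  [same arc SF]
4. ∠QFW = 73°  [△QTF]

∠QFW = 73°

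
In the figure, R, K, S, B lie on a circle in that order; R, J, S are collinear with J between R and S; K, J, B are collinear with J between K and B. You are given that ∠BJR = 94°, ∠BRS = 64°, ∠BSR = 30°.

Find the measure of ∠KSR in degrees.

∠KSR = 22°

1. ∠KJS = 94°  [vertical angles at J]
2. ∠BKS = 64°  [same arc SB]
3. ∠KSR = 22°  [△KJS]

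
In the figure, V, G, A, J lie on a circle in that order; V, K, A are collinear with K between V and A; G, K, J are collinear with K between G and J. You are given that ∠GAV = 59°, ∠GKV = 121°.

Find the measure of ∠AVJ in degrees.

∠AVJ = 62°

1. ∠GJV = 59°  [same arc VG]
2. ∠AKJ = 121°  [vertical angles at K]
3. ∠JKV = 59°  [linear pair at K on VA]
4. ∠AVJ = 62°  [△VKJ]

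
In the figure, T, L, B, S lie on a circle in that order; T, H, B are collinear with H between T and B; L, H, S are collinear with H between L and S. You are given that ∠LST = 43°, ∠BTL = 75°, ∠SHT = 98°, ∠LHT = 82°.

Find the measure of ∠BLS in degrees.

1. ∠LBT = 43°  [same arc TL]
2. ∠BHL = 98°  [vertical angles at H]
3. ∠BLS = 39°  [△LHB]

∠BLS = 39°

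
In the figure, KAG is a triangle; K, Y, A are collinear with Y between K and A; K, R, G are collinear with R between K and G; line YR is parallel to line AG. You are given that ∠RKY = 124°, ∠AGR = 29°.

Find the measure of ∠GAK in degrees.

1. ∠AKG = 124°  [Y on KA, R on KG]
2. ∠AGK = 29°  [R on ray GK]
3. ∠GAK = 27°  [△KAG]

∠GAK = 27°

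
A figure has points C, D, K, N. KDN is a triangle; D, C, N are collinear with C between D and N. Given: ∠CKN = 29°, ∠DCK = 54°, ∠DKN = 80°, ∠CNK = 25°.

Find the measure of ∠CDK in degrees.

1. ∠DNK = 25°  [C on ray ND]
2. ∠KDN = 75°  [△KDN]
3. ∠CDK = 75°  [C on ray DN]

∠CDK = 75°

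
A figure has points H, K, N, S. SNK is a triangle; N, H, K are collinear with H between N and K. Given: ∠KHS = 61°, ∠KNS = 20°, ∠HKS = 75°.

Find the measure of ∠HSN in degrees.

∠HSN = 41°

1. ∠NHS = 119°  [linear pair at H on NK]
2. ∠HNS = 20°  [H on ray NK]
3. ∠HSN = 41°  [△SNH]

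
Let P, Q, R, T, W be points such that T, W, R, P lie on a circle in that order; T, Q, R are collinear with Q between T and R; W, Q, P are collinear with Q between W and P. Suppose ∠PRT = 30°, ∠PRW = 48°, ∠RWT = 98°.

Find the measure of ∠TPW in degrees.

∠TPW = 18°

1. ∠PWT = 30°  [same arc TP]
2. ∠PTW = 132°  [cyclic TWRP, opposite ∠T+∠R]
3. ∠TPW = 18°  [△TWP]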